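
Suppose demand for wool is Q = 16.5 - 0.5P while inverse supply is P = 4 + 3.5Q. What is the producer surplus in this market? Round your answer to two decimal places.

Rewriting demand in inverse form: P = 33 - 2Q.
Setting demand equal to supply, 29 = 5.5Q, so Q* = 5.2727 and P* = 22.4545.
The supply curve's price intercept is 4, so PS = (1/2)(Q*)(P* - 4) = (1/2)(5.2727)(18.4545) = 48.6529.

48.65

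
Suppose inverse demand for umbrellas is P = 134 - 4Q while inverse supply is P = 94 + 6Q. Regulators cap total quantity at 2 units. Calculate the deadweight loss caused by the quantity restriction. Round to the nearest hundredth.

Unrestricted equilibrium: Q* = (134 - 94)/(4 + 6) = 4.
At Q = 2 the demand price is 134 - 4(2) = 126 and the supply price is 94 + 6(2) = 106.
DWL = (1/2)(gap between curves at 2) x (Q* - 2) = (1/2)(20)(2) = 20.

20.00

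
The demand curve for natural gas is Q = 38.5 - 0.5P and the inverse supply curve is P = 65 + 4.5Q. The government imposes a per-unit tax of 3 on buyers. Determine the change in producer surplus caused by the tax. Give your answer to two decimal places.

Rewriting demand in inverse form: P = 77 - 2Q.
Without the tax, 77 - 2Q = 65 + 4.5Q so Q* = 1.8462 and P* = 73.3077.
With the tax, buyers' net willingness to pay falls by 3: (77 - 3) - 2Q = 65 + 4.5Q, so Q_t = 1.3846. Buyers pay P_b = 74.2308; sellers receive P_s = P_b - 3 = 71.2308.
PS falls from (1/2)(1.8462)(8.3077) = 7.6686 to (1/2)(1.3846)(6.2308) = 4.3136, a change of -3.355.

-3.36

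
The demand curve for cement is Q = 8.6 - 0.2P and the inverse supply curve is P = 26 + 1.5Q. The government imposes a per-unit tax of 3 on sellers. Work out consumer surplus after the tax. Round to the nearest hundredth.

11.60

Rewriting demand in inverse form: P = 43 - 5Q.
Pre-tax equilibrium: 43 - 5Q = 26 + 1.5Q gives Q* = 2.6154, P* = 29.9231.
A tax on sellers shifts supply up by 3: 43 - 5Q = 26 + 1.5Q + 3, so Q_t = 2.1538. Buyers pay P_b = 32.2308; sellers receive P_s = P_b - 3 = 29.2308.
CS = (1/2)(Q_t)(43 - P_b) = (1/2)(2.1538)(10.7692) = 11.5976.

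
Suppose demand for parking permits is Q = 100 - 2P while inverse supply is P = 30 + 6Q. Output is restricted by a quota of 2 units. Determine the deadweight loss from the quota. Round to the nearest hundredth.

3.77

Rewriting demand in inverse form: P = 50 - 0.5Q.
Without the quota, 50 - 0.5Q = 30 + 6Q gives Q* = 3.0769.
At Q = 2 the demand price is 50 - 0.5(2) = 49 and the supply price is 30 + 6(2) = 42.
DWL = (1/2)(gap between curves at 2) x (Q* - 2) = (1/2)(7)(1.0769) = 3.7692.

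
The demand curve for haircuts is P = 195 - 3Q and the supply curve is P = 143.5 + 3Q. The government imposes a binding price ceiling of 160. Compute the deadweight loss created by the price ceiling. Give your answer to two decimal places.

28.52

Without the control, 195 - 3Q = 143.5 + 3Q so Q* = 8.5833 and P* = 169.25.
At P = 160, sellers supply (160 - 143.5)/3 = 5.5 while buyers want more, so the quantity traded is 5.5 at price 160.
The lost-trades triangle has base Q* - 5.5 = 3.0833 and height equal to the gap between the curves at Q = 5.5, which is 178.5 - 160 = 18.5. DWL = (1/2)(3.0833)(18.5) = 28.5208.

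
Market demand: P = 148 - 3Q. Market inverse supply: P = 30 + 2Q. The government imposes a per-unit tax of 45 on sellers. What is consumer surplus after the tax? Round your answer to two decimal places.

Without the tax, 148 - 3Q = 30 + 2Q so Q* = 23.6 and P* = 77.2.
A tax on sellers shifts supply up by 45: 148 - 3Q = 30 + 2Q + 45, so Q_t = 14.6. Buyers pay P_b = 104.2; sellers receive P_s = P_b - 45 = 59.2.
Consumer surplus is the triangle under demand above P_b: (1/2)(14.6)(148 - 104.2) = 319.74.

319.74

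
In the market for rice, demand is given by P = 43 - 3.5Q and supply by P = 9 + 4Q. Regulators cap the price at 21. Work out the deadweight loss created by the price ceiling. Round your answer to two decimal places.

Without the control, 43 - 3.5Q = 9 + 4Q so Q* = 4.5333 and P* = 27.1333.
At the ceiling price 21, quantity supplied is (21 - 9)/4 = 3; supply is the short side, so Q = 3 trades at P = 21.
At Q = 3 the demand price is 32.5 and the supply price is 21. Deadweight loss is the triangle between the curves from 3 to 4.5333: (1/2)(32.5 - 21)(4.5333 - 3) = 8.8167.

8.82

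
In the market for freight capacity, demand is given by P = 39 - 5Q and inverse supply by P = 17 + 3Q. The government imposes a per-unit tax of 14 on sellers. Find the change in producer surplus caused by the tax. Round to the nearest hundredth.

Without the tax, 39 - 5Q = 17 + 3Q so Q* = 2.75 and P* = 25.25.
A tax on sellers shifts supply up by 14: 39 - 5Q = 17 + 3Q + 14, so Q_t = 1. Buyers pay P_b = 34; sellers receive P_s = P_b - 14 = 20.
Producers lose the trapezoid between P_s and P* out to Q_t plus the triangle from Q_t to Q*: change in PS = 1.5 - 11.3438 = -9.8438.

-9.84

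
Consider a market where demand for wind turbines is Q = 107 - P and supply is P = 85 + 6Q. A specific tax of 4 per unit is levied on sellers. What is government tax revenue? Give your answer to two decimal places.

Rewriting demand in inverse form: P = 107 - Q.
Without the tax, 107 - Q = 85 + 6Q so Q* = 3.1429 and P* = 103.8571.
With the tax, sellers need 4 more per unit: 107 - Q = 85 + 6Q + 4, so Q_t = 2.5714. Buyers pay P_b = 104.4286; sellers receive P_s = P_b - 4 = 100.4286.
Revenue is the tax times quantity traded: 4 x 2.5714 = 10.2857.

10.29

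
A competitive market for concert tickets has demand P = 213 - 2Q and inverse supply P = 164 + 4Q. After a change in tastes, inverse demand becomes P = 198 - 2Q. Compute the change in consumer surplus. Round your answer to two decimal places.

Initial equilibrium: Q_0 = 8.1667, P_0 = 196.6667; CS_0 = (1/2)(8.1667)(16.3333) = 66.6944, PS_0 = (1/2)(8.1667)(32.6667) = 133.3889.
New equilibrium: 198 - 2Q = 164 + 4Q gives Q_1 = 5.6667, P_1 = 186.6667; CS_1 = 32.1111, PS_1 = 64.2222.
Change in consumer surplus = 32.1111 - 66.6944 = -34.5833.

-34.58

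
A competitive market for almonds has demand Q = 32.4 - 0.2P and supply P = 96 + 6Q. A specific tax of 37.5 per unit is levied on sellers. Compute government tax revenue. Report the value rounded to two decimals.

Rewriting demand in inverse form: P = 162 - 5Q.
Without the tax, 162 - 5Q = 96 + 6Q so Q* = 6 and P* = 132.
A tax on sellers shifts supply up by 37.5: 162 - 5Q = 96 + 6Q + 37.5, so Q_t = 2.5909. Buyers pay P_b = 149.0455; sellers receive P_s = P_b - 37.5 = 111.5455.
Tax revenue = t x Q_t = 37.5 x 2.5909 = 97.1591.

97.16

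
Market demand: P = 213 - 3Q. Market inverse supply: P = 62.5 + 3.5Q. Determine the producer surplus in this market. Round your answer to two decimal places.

938.18

Equilibrium: 213 - 3Q = 62.5 + 3.5Q, so Q* = 23.1538 and P* = 143.5385.
The supply curve's price intercept is 62.5, so PS = (1/2)(Q*)(P* - 62.5) = (1/2)(23.1538)(81.0385) = 938.176.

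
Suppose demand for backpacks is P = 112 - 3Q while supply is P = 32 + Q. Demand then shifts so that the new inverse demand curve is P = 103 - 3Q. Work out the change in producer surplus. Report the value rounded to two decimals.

-42.47

Initial equilibrium: Q_0 = 20, P_0 = 52; CS_0 = (1/2)(20)(60) = 600, PS_0 = (1/2)(20)(20) = 200.
New equilibrium: 103 - 3Q = 32 + Q gives Q_1 = 17.75, P_1 = 49.75; CS_1 = 472.5938, PS_1 = 157.5312.
Change in producer surplus = 157.5312 - 200 = -42.4688.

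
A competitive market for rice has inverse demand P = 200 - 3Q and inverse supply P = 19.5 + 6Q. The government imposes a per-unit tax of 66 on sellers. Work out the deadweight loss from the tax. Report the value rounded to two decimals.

Without the tax, 200 - 3Q = 19.5 + 6Q so Q* = 20.0556 and P* = 139.8333.
With the tax, sellers need 66 more per unit: 200 - 3Q = 19.5 + 6Q + 66, so Q_t = 12.7222. Buyers pay P_b = 161.8333; sellers receive P_s = P_b - 66 = 95.8333.
Deadweight loss is the triangle between the curves from Q_t to Q*: (1/2)(20.0556 - 12.7222)(66) = 242.

242.00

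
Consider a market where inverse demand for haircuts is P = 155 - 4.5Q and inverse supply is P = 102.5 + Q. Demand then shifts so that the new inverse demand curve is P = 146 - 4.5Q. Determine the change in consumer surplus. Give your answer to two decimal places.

Initial equilibrium: Q_0 = 9.5455, P_0 = 112.0455; CS_0 = (1/2)(9.5455)(42.9545) = 205.0103, PS_0 = (1/2)(9.5455)(9.5455) = 45.5579.
New equilibrium: 146 - 4.5Q = 102.5 + Q gives Q_1 = 7.9091, P_1 = 110.4091; CS_1 = 140.7459, PS_1 = 31.2769.
Change in consumer surplus = 140.7459 - 205.0103 = -64.2645.

-64.26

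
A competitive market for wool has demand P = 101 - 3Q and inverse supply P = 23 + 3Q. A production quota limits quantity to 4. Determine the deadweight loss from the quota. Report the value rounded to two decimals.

243.00

Unrestricted equilibrium: Q* = (101 - 23)/(3 + 3) = 13.
At Q = 4 the demand price is 101 - 3(4) = 89 and the supply price is 23 + 3(4) = 35.
Deadweight loss is the triangle between the curves from 4 to 13: (1/2)(89 - 35)(13 - 4) = 243.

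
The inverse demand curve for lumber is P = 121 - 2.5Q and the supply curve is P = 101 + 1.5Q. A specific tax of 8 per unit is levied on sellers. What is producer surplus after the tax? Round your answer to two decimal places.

6.75

Without the tax, 121 - 2.5Q = 101 + 1.5Q so Q* = 5 and P* = 108.5.
A tax on sellers shifts supply up by 8: 121 - 2.5Q = 101 + 1.5Q + 8, so Q_t = 3. Buyers pay P_b = 113.5; sellers receive P_s = P_b - 8 = 105.5.
PS = (1/2)(Q_t)(P_s - 101) = (1/2)(3)(4.5) = 6.75.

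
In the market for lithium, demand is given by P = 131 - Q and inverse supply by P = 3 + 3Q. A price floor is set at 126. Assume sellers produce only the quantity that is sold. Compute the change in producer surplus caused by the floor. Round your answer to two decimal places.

Without the control, 131 - Q = 3 + 3Q so Q* = 32 and P* = 99.
At P = 126, buyers demand (131 - 126)/1 = 5 while sellers would supply more, so the quantity traded is 5 at price 126.
PS goes from (1/2)(32)(96) = 1536 to 577.5 (computed as (126 - 3)(5) - (1/2)(3)(5)^2), a change of -958.5.

-958.50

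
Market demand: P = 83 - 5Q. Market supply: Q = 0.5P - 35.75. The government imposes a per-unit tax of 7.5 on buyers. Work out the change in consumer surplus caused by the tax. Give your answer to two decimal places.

-5.93

Rewriting supply in inverse form: P = 71.5 + 2Q.
Pre-tax equilibrium: 83 - 5Q = 71.5 + 2Q gives Q* = 1.6429, P* = 74.7857.
With the tax, buyers' net willingness to pay falls by 7.5: (83 - 7.5) - 5Q = 71.5 + 2Q, so Q_t = 0.5714. Buyers pay P_b = 80.1429; sellers receive P_s = P_b - 7.5 = 72.6429.
CS falls from (1/2)(1.6429)(8.2143) = 6.7474 to (1/2)(0.5714)(2.8571) = 0.8163, a change of -5.9311.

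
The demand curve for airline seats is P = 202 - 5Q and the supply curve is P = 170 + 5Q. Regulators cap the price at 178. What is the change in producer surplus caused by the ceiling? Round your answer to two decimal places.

-19.20

Without the control, 202 - 5Q = 170 + 5Q so Q* = 3.2 and P* = 186.
At the ceiling price 178, quantity supplied is (178 - 170)/5 = 1.6; supply is the short side, so Q = 1.6 trades at P = 178.
PS goes from (1/2)(3.2)(16) = 25.6 to 6.4 (computed as (178 - 170)(1.6) - (1/2)(5)(1.6)^2), a change of -19.2.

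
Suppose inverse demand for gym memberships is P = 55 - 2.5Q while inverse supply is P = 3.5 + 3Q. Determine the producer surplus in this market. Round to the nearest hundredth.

Setting demand equal to supply, 51.5 = 5.5Q, so Q* = 9.3636 and P* = 31.5909.
The supply curve's price intercept is 3.5, so PS = (1/2)(Q*)(P* - 3.5) = (1/2)(9.3636)(28.0909) = 131.5165.

131.52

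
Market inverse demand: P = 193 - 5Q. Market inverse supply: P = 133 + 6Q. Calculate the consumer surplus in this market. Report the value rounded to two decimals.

Equilibrium: 193 - 5Q = 133 + 6Q, so Q* = 5.4545 and P* = 165.7273.
Consumer surplus is the triangle under demand above P*: (1/2)(5.4545)(193 - 165.7273) = (1/2)(5.4545)(27.2727) = 74.3802.

74.38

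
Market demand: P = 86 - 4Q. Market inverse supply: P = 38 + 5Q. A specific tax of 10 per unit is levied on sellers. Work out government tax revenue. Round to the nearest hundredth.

Without the tax, 86 - 4Q = 38 + 5Q so Q* = 5.3333 and P* = 64.6667.
With the tax, sellers need 10 more per unit: 86 - 4Q = 38 + 5Q + 10, so Q_t = 4.2222. Buyers pay P_b = 69.1111; sellers receive P_s = P_b - 10 = 59.1111.
Tax revenue = t x Q_t = 10 x 4.2222 = 42.2222.

42.22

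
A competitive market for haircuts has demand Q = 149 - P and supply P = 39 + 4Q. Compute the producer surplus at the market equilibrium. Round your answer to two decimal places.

968.00

Rewriting demand in inverse form: P = 149 - Q.
Set 149 - Q = 39 + 4Q, which gives 110 = 5Q, so Q* = 22 and P* = 149 - (22) = 127.
The supply curve's price intercept is 39, so PS = (1/2)(Q*)(P* - 39) = (1/2)(22)(88) = 968.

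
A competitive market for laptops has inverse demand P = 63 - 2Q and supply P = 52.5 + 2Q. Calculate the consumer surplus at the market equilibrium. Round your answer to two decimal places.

Equilibrium: 63 - 2Q = 52.5 + 2Q, so Q* = 2.625 and P* = 57.75.
Consumer surplus is the triangle under demand above P*: (1/2)(2.625)(63 - 57.75) = (1/2)(2.625)(5.25) = 6.8906.

6.89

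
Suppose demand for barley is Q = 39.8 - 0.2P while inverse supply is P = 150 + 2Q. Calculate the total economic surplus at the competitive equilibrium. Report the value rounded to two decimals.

171.50

Rewriting demand in inverse form: P = 199 - 5Q.
Equilibrium: 199 - 5Q = 150 + 2Q, so Q* = 7 and P* = 164.
Total surplus is the full triangle between the curves from 0 to Q*: (1/2)(7)(199 - 150) = 171.5.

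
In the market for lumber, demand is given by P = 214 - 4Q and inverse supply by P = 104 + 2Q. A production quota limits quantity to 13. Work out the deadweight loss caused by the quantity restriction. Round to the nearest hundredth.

Unrestricted equilibrium: Q* = (214 - 104)/(4 + 2) = 18.3333.
At Q = 13 the demand price is 214 - 4(13) = 162 and the supply price is 104 + 2(13) = 130.
DWL = (1/2)(gap between curves at 13) x (Q* - 13) = (1/2)(32)(5.3333) = 85.3333.

85.33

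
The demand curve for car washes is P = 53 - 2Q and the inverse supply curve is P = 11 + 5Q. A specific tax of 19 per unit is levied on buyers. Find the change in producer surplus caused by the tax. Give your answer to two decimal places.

-63.01

Pre-tax equilibrium: 53 - 2Q = 11 + 5Q gives Q* = 6, P* = 41.
A tax on buyers shifts demand down by 19: (53 - 19) - 2Q = 11 + 5Q, so Q_t = 3.2857. Buyers pay P_b = 46.4286; sellers receive P_s = P_b - 19 = 27.4286.
PS falls from (1/2)(6)(30) = 90 to (1/2)(3.2857)(16.4286) = 26.9898, a change of -63.0102.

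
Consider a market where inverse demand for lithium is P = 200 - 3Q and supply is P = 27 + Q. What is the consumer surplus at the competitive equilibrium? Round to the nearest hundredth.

Set 200 - 3Q = 27 + Q, which gives 173 = 4Q, so Q* = 43.25 and P* = 200 - 3(43.25) = 70.25.
Consumer surplus is the triangle under demand above P*: (1/2)(43.25)(200 - 70.25) = (1/2)(43.25)(129.75) = 2805.8438.

2805.84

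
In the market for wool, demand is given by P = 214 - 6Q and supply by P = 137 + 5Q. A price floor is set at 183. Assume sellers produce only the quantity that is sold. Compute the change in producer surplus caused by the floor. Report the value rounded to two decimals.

Without the control, 214 - 6Q = 137 + 5Q so Q* = 7 and P* = 172.
At the floor price 183, quantity demanded is (214 - 183)/6 = 5.1667; demand is the short side, so Q = 5.1667 trades at P = 183.
PS goes from (1/2)(7)(35) = 122.5 to 170.9306 (computed as (183 - 137)(5.1667) - (1/2)(5)(5.1667)^2), a change of 48.4306.

48.43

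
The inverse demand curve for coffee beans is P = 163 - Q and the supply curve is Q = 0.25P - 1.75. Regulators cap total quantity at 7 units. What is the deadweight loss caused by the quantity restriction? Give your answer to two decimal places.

1464.10

Rewriting supply in inverse form: P = 7 + 4Q.
Unrestricted equilibrium: Q* = (163 - 7)/(1 + 4) = 31.2.
At Q = 7 the demand price is 163 - (7) = 156 and the supply price is 7 + 4(7) = 35.
Deadweight loss is the triangle between the curves from 7 to 31.2: (1/2)(156 - 35)(31.2 - 7) = 1464.1.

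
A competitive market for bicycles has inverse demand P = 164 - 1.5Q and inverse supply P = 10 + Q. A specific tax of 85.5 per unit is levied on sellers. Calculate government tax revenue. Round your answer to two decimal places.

Pre-tax equilibrium: 164 - 1.5Q = 10 + Q gives Q* = 61.6, P* = 71.6.
A tax on sellers shifts supply up by 85.5: 164 - 1.5Q = 10 + Q + 85.5, so Q_t = 27.4. Buyers pay P_b = 122.9; sellers receive P_s = P_b - 85.5 = 37.4.
Tax revenue = t x Q_t = 85.5 x 27.4 = 2342.7.

2342.70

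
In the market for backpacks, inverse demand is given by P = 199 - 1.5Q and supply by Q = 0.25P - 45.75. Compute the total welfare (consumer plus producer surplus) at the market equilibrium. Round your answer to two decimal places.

23.27

Rewriting supply in inverse form: P = 183 + 4Q.
Set 199 - 1.5Q = 183 + 4Q, which gives 16 = 5.5Q, so Q* = 2.9091 and P* = 199 - 1.5(2.9091) = 194.6364.
CS = (1/2)(2.9091)(4.3636) = 6.3471 and PS = (1/2)(2.9091)(11.6364) = 16.9256, so total surplus = 23.2727.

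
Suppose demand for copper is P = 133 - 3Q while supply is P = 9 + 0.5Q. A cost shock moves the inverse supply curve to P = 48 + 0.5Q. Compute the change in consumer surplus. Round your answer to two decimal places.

Initial equilibrium: Q_0 = 35.4286, P_0 = 26.7143; CS_0 = (1/2)(35.4286)(106.2857) = 1882.7755, PS_0 = (1/2)(35.4286)(17.7143) = 313.7959.
New equilibrium: 133 - 3Q = 48 + 0.5Q gives Q_1 = 24.2857, P_1 = 60.1429; CS_1 = 884.6939, PS_1 = 147.449.
Change in consumer surplus = 884.6939 - 1882.7755 = -998.0816.

-998.08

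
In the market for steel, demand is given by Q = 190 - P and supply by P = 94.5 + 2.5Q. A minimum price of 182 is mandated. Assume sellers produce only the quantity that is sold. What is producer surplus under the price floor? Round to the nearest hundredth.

Rewriting demand in inverse form: P = 190 - Q.
Without the control, 190 - Q = 94.5 + 2.5Q so Q* = 27.2857 and P* = 162.7143.
At P = 182, buyers demand (190 - 182)/1 = 8 while sellers would supply more, so the quantity traded is 8 at price 182.
The supply price at Q = 8 is 114.5. PS is the trapezoid between 182 and supply over [0, 8]: (1/2)[(182 - 94.5) + (182 - 114.5)](8) = 620.

620.00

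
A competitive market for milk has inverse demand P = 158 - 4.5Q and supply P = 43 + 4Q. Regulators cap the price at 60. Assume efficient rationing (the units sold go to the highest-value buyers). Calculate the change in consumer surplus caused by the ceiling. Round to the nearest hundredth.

-35.99

Free-market equilibrium: 158 - 4.5Q = 43 + 4Q gives Q* = 13.5294, P* = 97.1176.
At the ceiling price 60, quantity supplied is (60 - 43)/4 = 4.25; supply is the short side, so Q = 4.25 trades at P = 60.
CS goes from (1/2)(13.5294)(60.8824) = 411.8512 to 375.8594 (computed as (158 - 60)(4.25) - (1/2)(4.5)(4.25)^2), a change of -35.9918.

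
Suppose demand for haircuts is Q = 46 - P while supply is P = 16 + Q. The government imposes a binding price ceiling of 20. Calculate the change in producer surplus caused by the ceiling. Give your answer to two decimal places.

Rewriting demand in inverse form: P = 46 - Q.
Free-market equilibrium: 46 - Q = 16 + Q gives Q* = 15, P* = 31.
At the ceiling price 20, quantity supplied is (20 - 16)/1 = 4; supply is the short side, so Q = 4 trades at P = 20.
PS goes from (1/2)(15)(15) = 112.5 to 8 (computed as (20 - 16)(4) - (1/2)(1)(4)^2), a change of -104.5.

-104.50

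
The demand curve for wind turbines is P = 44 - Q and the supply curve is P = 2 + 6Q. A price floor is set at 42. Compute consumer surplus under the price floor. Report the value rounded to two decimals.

2.00

Free-market equilibrium: 44 - Q = 2 + 6Q gives Q* = 6, P* = 38.
At the floor price 42, quantity demanded is (44 - 42)/1 = 2; demand is the short side, so Q = 2 trades at P = 42.
CS is the triangle under demand above 42: (1/2)(2)(44 - 42) = 2.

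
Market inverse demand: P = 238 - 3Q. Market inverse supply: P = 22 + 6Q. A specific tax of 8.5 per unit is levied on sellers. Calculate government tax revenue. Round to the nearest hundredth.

Pre-tax equilibrium: 238 - 3Q = 22 + 6Q gives Q* = 24, P* = 166.
A tax on sellers shifts supply up by 8.5: 238 - 3Q = 22 + 6Q + 8.5, so Q_t = 23.0556. Buyers pay P_b = 168.8333; sellers receive P_s = P_b - 8.5 = 160.3333.
Revenue is the tax times quantity traded: 8.5 x 23.0556 = 195.9722.

195.97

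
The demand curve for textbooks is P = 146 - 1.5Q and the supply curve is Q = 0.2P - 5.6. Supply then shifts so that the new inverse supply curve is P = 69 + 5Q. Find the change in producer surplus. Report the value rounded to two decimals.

Rewriting supply in inverse form: P = 28 + 5Q.
Initial equilibrium: Q_0 = 18.1538, P_0 = 118.7692; CS_0 = (1/2)(18.1538)(27.2308) = 247.1716, PS_0 = (1/2)(18.1538)(90.7692) = 823.9053.
New equilibrium: 146 - 1.5Q = 69 + 5Q gives Q_1 = 11.8462, P_1 = 128.2308; CS_1 = 105.2485, PS_1 = 350.8284.
Change in producer surplus = 350.8284 - 823.9053 = -473.0769.

-473.08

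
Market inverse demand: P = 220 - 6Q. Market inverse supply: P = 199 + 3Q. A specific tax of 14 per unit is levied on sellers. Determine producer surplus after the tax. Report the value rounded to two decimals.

Pre-tax equilibrium: 220 - 6Q = 199 + 3Q gives Q* = 2.3333, P* = 206.
With the tax, sellers need 14 more per unit: 220 - 6Q = 199 + 3Q + 14, so Q_t = 0.7778. Buyers pay P_b = 215.3333; sellers receive P_s = P_b - 14 = 201.3333.
PS = (1/2)(Q_t)(P_s - 199) = (1/2)(0.7778)(2.3333) = 0.9074.

0.91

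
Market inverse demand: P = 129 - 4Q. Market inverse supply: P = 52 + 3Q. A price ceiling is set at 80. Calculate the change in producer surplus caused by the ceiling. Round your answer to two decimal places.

-50.83

Without the control, 129 - 4Q = 52 + 3Q so Q* = 11 and P* = 85.
At P = 80, sellers supply (80 - 52)/3 = 9.3333 while buyers want more, so the quantity traded is 9.3333 at price 80.
PS goes from (1/2)(11)(33) = 181.5 to 130.6667 (computed as (80 - 52)(9.3333) - (1/2)(3)(9.3333)^2), a change of -50.8333.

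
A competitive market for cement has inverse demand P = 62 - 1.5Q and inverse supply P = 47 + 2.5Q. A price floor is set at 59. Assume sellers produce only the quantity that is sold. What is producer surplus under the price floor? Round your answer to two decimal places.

19.00

Without the control, 62 - 1.5Q = 47 + 2.5Q so Q* = 3.75 and P* = 56.375.
At P = 59, buyers demand (62 - 59)/1.5 = 2 while sellers would supply more, so the quantity traded is 2 at price 59.
The supply price at Q = 2 is 52. PS is the trapezoid between 59 and supply over [0, 2]: (1/2)[(59 - 47) + (59 - 52)](2) = 19.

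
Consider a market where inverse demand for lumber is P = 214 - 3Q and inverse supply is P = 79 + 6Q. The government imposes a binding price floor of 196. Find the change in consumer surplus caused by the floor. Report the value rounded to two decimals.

-283.50

Free-market equilibrium: 214 - 3Q = 79 + 6Q gives Q* = 15, P* = 169.
At P = 196, buyers demand (214 - 196)/3 = 6 while sellers would supply more, so the quantity traded is 6 at price 196.
CS goes from (1/2)(15)(45) = 337.5 to 54 (computed as (214 - 196)(6) - (1/2)(3)(6)^2), a change of -283.5.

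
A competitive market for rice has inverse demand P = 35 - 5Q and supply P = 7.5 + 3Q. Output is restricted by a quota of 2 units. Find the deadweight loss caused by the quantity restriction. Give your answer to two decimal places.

8.27

Unrestricted equilibrium: Q* = (35 - 7.5)/(5 + 3) = 3.4375.
At Q = 2 the demand price is 35 - 5(2) = 25 and the supply price is 7.5 + 3(2) = 13.5.
Deadweight loss is the triangle between the curves from 2 to 3.4375: (1/2)(25 - 13.5)(3.4375 - 2) = 8.2656.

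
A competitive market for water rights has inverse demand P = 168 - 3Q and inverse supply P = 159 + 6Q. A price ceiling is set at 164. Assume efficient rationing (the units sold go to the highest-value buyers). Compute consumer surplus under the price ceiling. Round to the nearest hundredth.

2.29

Without the control, 168 - 3Q = 159 + 6Q so Q* = 1 and P* = 165.
At the ceiling price 164, quantity supplied is (164 - 159)/6 = 0.8333; supply is the short side, so Q = 0.8333 trades at P = 164.
The demand price at Q = 0.8333 is 165.5. CS is the trapezoid between demand and 164 over [0, 0.8333]: (1/2)[(168 - 164) + (165.5 - 164)](0.8333) = 2.2917.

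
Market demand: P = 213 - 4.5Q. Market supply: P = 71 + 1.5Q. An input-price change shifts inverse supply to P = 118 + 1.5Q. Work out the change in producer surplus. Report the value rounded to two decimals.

Initial equilibrium: Q_0 = 23.6667, P_0 = 106.5; CS_0 = (1/2)(23.6667)(106.5) = 1260.25, PS_0 = (1/2)(23.6667)(35.5) = 420.0833.
New equilibrium: 213 - 4.5Q = 118 + 1.5Q gives Q_1 = 15.8333, P_1 = 141.75; CS_1 = 564.0625, PS_1 = 188.0208.
Change in producer surplus = 188.0208 - 420.0833 = -232.0625.

-232.06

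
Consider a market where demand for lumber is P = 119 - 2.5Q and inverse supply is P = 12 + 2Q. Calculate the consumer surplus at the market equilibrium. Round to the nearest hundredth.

Equilibrium: 119 - 2.5Q = 12 + 2Q, so Q* = 23.7778 and P* = 59.5556.
The demand choke price is 119, so CS = (1/2)(Q*)(119 - P*) = (1/2)(23.7778)(59.4444) = 706.7284.

706.73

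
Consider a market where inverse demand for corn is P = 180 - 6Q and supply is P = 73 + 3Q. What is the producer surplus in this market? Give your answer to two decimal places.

212.02

Equilibrium: 180 - 6Q = 73 + 3Q, so Q* = 11.8889 and P* = 108.6667.
PS is the area between P* and the supply curve from 0 to Q*: (1/2)(11.8889)(35.6667) = 212.0185.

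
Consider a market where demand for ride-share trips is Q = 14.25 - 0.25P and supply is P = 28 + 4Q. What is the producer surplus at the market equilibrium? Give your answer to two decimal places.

26.28

Rewriting demand in inverse form: P = 57 - 4Q.
Equilibrium: 57 - 4Q = 28 + 4Q, so Q* = 3.625 and P* = 42.5.
The supply curve's price intercept is 28, so PS = (1/2)(Q*)(P* - 28) = (1/2)(3.625)(14.5) = 26.2812.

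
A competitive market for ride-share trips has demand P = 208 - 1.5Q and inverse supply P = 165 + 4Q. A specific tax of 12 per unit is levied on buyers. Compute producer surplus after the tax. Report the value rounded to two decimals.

Without the tax, 208 - 1.5Q = 165 + 4Q so Q* = 7.8182 and P* = 196.2727.
A tax on buyers shifts demand down by 12: (208 - 12) - 1.5Q = 165 + 4Q, so Q_t = 5.6364. Buyers pay P_b = 199.5455; sellers receive P_s = P_b - 12 = 187.5455.
PS = (1/2)(Q_t)(P_s - 165) = (1/2)(5.6364)(22.5455) = 63.5372.

63.54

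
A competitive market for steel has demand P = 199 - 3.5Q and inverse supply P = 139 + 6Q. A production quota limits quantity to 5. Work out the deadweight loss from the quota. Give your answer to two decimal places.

8.22

Without the quota, 199 - 3.5Q = 139 + 6Q gives Q* = 6.3158.
At Q = 5 the demand price is 199 - 3.5(5) = 181.5 and the supply price is 139 + 6(5) = 169.
Deadweight loss is the triangle between the curves from 5 to 6.3158: (1/2)(181.5 - 169)(6.3158 - 5) = 8.2237.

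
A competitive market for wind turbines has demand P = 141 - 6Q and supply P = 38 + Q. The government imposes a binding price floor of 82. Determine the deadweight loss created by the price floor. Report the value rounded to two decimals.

Free-market equilibrium: 141 - 6Q = 38 + Q gives Q* = 14.7143, P* = 52.7143.
At P = 82, buyers demand (141 - 82)/6 = 9.8333 while sellers would supply more, so the quantity traded is 9.8333 at price 82.
The lost-trades triangle has base Q* - 9.8333 = 4.881 and height equal to the gap between the curves at Q = 9.8333, which is 82 - 47.8333 = 34.1667. DWL = (1/2)(4.881)(34.1667) = 83.3829.

83.38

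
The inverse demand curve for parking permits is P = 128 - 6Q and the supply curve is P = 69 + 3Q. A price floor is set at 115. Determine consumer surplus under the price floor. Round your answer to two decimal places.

14.08

Free-market equilibrium: 128 - 6Q = 69 + 3Q gives Q* = 6.5556, P* = 88.6667.
At the floor price 115, quantity demanded is (128 - 115)/6 = 2.1667; demand is the short side, so Q = 2.1667 trades at P = 115.
CS is the triangle under demand above 115: (1/2)(2.1667)(128 - 115) = 14.0833.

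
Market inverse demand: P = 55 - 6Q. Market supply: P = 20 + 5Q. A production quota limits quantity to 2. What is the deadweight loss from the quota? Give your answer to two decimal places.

Without the quota, 55 - 6Q = 20 + 5Q gives Q* = 3.1818.
At Q = 2 the demand price is 55 - 6(2) = 43 and the supply price is 20 + 5(2) = 30.
Deadweight loss is the triangle between the curves from 2 to 3.1818: (1/2)(43 - 30)(3.1818 - 2) = 7.6818.

7.68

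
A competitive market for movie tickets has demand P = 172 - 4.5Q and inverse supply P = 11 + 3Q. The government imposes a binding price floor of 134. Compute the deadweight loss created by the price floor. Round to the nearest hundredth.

635.92

Without the control, 172 - 4.5Q = 11 + 3Q so Q* = 21.4667 and P* = 75.4.
At P = 134, buyers demand (172 - 134)/4.5 = 8.4444 while sellers would supply more, so the quantity traded is 8.4444 at price 134.
The lost-trades triangle has base Q* - 8.4444 = 13.0222 and height equal to the gap between the curves at Q = 8.4444, which is 134 - 36.3333 = 97.6667. DWL = (1/2)(13.0222)(97.6667) = 635.9185.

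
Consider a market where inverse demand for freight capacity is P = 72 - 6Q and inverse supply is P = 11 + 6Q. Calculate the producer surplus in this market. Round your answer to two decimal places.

Set 72 - 6Q = 11 + 6Q, which gives 61 = 12Q, so Q* = 5.0833 and P* = 72 - 6(5.0833) = 41.5.
The supply curve's price intercept is 11, so PS = (1/2)(Q*)(P* - 11) = (1/2)(5.0833)(30.5) = 77.5208.

77.52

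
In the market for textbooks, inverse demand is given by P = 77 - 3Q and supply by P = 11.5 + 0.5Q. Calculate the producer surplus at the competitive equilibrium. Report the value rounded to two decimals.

87.56

Equilibrium: 77 - 3Q = 11.5 + 0.5Q, so Q* = 18.7143 and P* = 20.8571.
PS is the area between P* and the supply curve from 0 to Q*: (1/2)(18.7143)(9.3571) = 87.5561.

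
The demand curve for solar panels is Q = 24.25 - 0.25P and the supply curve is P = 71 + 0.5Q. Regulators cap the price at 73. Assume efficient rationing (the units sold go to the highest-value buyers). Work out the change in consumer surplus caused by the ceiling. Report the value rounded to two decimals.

-2.77

Rewriting demand in inverse form: P = 97 - 4Q.
Free-market equilibrium: 97 - 4Q = 71 + 0.5Q gives Q* = 5.7778, P* = 73.8889.
At P = 73, sellers supply (73 - 71)/0.5 = 4 while buyers want more, so the quantity traded is 4 at price 73.
CS goes from (1/2)(5.7778)(23.1111) = 66.7654 to 64 (computed as (97 - 73)(4) - (1/2)(4)(4)^2), a change of -2.7654.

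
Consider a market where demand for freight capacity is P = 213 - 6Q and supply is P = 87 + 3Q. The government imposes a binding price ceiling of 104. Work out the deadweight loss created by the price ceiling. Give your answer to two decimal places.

Without the control, 213 - 6Q = 87 + 3Q so Q* = 14 and P* = 129.
At P = 104, sellers supply (104 - 87)/3 = 5.6667 while buyers want more, so the quantity traded is 5.6667 at price 104.
At Q = 5.6667 the demand price is 179 and the supply price is 104. Deadweight loss is the triangle between the curves from 5.6667 to 14: (1/2)(179 - 104)(14 - 5.6667) = 312.5.

312.50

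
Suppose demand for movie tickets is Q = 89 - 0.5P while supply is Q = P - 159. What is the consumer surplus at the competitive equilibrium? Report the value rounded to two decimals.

Rewriting demand in inverse form: P = 178 - 2Q.
Rewriting supply in inverse form: P = 159 + Q.
Setting demand equal to supply, 19 = 3Q, so Q* = 6.3333 and P* = 165.3333.
Consumer surplus is the triangle under demand above P*: (1/2)(6.3333)(178 - 165.3333) = (1/2)(6.3333)(12.6667) = 40.1111.

40.11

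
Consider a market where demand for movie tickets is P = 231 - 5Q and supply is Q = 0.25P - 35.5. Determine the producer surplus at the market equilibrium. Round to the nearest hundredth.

Rewriting supply in inverse form: P = 142 + 4Q.
Equilibrium: 231 - 5Q = 142 + 4Q, so Q* = 9.8889 and P* = 181.5556.
The supply curve's price intercept is 142, so PS = (1/2)(Q*)(P* - 142) = (1/2)(9.8889)(39.5556) = 195.5802.

195.58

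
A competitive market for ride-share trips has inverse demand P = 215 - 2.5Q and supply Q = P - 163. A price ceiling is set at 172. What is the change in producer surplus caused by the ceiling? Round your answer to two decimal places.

-69.87

Rewriting supply in inverse form: P = 163 + Q.
Without the control, 215 - 2.5Q = 163 + Q so Q* = 14.8571 and P* = 177.8571.
At P = 172, sellers supply (172 - 163)/1 = 9 while buyers want more, so the quantity traded is 9 at price 172.
PS goes from (1/2)(14.8571)(14.8571) = 110.3673 to 40.5 (computed as (172 - 163)(9) - (1/2)(1)(9)^2), a change of -69.8673.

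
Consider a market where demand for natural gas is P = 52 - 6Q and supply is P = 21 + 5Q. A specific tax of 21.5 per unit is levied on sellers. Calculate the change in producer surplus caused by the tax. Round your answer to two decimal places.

Pre-tax equilibrium: 52 - 6Q = 21 + 5Q gives Q* = 2.8182, P* = 35.0909.
A tax on sellers shifts supply up by 21.5: 52 - 6Q = 21 + 5Q + 21.5, so Q_t = 0.8636. Buyers pay P_b = 46.8182; sellers receive P_s = P_b - 21.5 = 25.3182.
Producers lose the trapezoid between P_s and P* out to Q_t plus the triangle from Q_t to Q*: change in PS = 1.8647 - 19.8554 = -17.9907.

-17.99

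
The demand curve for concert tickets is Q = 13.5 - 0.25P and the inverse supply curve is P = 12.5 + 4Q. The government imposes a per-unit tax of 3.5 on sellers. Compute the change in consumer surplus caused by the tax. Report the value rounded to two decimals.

-8.70

Rewriting demand in inverse form: P = 54 - 4Q.
Pre-tax equilibrium: 54 - 4Q = 12.5 + 4Q gives Q* = 5.1875, P* = 33.25.
With the tax, sellers need 3.5 more per unit: 54 - 4Q = 12.5 + 4Q + 3.5, so Q_t = 4.75. Buyers pay P_b = 35; sellers receive P_s = P_b - 3.5 = 31.5.
CS falls from (1/2)(5.1875)(20.75) = 53.8203 to (1/2)(4.75)(19) = 45.125, a change of -8.6953.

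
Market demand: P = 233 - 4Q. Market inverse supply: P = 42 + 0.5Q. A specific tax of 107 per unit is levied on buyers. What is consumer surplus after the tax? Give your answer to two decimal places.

696.89

Without the tax, 233 - 4Q = 42 + 0.5Q so Q* = 42.4444 and P* = 63.2222.
With the tax, buyers' net willingness to pay falls by 107: (233 - 107) - 4Q = 42 + 0.5Q, so Q_t = 18.6667. Buyers pay P_b = 158.3333; sellers receive P_s = P_b - 107 = 51.3333.
CS = (1/2)(Q_t)(233 - P_b) = (1/2)(18.6667)(74.6667) = 696.8889.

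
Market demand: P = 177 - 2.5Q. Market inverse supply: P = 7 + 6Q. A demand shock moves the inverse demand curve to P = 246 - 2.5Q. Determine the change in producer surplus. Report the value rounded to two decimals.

Initial equilibrium: Q_0 = 20, P_0 = 127; CS_0 = (1/2)(20)(50) = 500, PS_0 = (1/2)(20)(120) = 1200.
New equilibrium: 246 - 2.5Q = 7 + 6Q gives Q_1 = 28.1176, P_1 = 175.7059; CS_1 = 988.2526, PS_1 = 2371.8062.
Change in producer surplus = 2371.8062 - 1200 = 1171.8062.

1171.81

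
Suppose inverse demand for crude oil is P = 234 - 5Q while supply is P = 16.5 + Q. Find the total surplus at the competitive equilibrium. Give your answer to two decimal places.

Setting demand equal to supply, 217.5 = 6Q, so Q* = 36.25 and P* = 52.75.
Total surplus is the full triangle between the curves from 0 to Q*: (1/2)(36.25)(234 - 16.5) = 3942.1875.

3942.19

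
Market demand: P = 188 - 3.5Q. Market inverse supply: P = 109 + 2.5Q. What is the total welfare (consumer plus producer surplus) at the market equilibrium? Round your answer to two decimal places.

Set 188 - 3.5Q = 109 + 2.5Q, which gives 79 = 6Q, so Q* = 13.1667 and P* = 188 - 3.5(13.1667) = 141.9167.
Total surplus is the full triangle between the curves from 0 to Q*: (1/2)(13.1667)(188 - 109) = 520.0833.

520.08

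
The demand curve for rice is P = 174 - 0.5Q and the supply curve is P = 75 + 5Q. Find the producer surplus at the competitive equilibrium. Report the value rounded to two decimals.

810.00

Set 174 - 0.5Q = 75 + 5Q, which gives 99 = 5.5Q, so Q* = 18 and P* = 174 - 0.5(18) = 165.
The supply curve's price intercept is 75, so PS = (1/2)(Q*)(P* - 75) = (1/2)(18)(90) = 810.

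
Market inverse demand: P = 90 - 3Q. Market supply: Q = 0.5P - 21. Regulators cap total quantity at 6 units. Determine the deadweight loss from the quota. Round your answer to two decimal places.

Rewriting supply in inverse form: P = 42 + 2Q.
Unrestricted equilibrium: Q* = (90 - 42)/(3 + 2) = 9.6.
At Q = 6 the demand price is 90 - 3(6) = 72 and the supply price is 42 + 2(6) = 54.
Deadweight loss is the triangle between the curves from 6 to 9.6: (1/2)(72 - 54)(9.6 - 6) = 32.4.

32.40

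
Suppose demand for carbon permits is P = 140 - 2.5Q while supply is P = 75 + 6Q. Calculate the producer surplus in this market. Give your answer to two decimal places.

175.43

Setting demand equal to supply, 65 = 8.5Q, so Q* = 7.6471 and P* = 120.8824.
PS is the area between P* and the supply curve from 0 to Q*: (1/2)(7.6471)(45.8824) = 175.4325.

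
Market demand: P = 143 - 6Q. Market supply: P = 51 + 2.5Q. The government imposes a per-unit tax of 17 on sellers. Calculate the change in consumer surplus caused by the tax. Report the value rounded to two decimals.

Without the tax, 143 - 6Q = 51 + 2.5Q so Q* = 10.8235 and P* = 78.0588.
A tax on sellers shifts supply up by 17: 143 - 6Q = 51 + 2.5Q + 17, so Q_t = 8.8235. Buyers pay P_b = 90.0588; sellers receive P_s = P_b - 17 = 73.0588.
CS falls from (1/2)(10.8235)(64.9412) = 351.4464 to (1/2)(8.8235)(52.9412) = 233.564, a change of -117.8824.

-117.88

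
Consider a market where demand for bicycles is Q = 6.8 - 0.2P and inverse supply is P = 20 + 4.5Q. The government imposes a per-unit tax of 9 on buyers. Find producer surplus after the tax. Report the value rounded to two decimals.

0.62

Rewriting demand in inverse form: P = 34 - 5Q.
Pre-tax equilibrium: 34 - 5Q = 20 + 4.5Q gives Q* = 1.4737, P* = 26.6316.
With the tax, buyers' net willingness to pay falls by 9: (34 - 9) - 5Q = 20 + 4.5Q, so Q_t = 0.5263. Buyers pay P_b = 31.3684; sellers receive P_s = P_b - 9 = 22.3684.
PS = (1/2)(Q_t)(P_s - 20) = (1/2)(0.5263)(2.3684) = 0.6233.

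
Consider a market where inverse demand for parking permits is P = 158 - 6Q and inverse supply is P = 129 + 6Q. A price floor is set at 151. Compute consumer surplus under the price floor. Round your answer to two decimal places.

Without the control, 158 - 6Q = 129 + 6Q so Q* = 2.4167 and P* = 143.5.
At P = 151, buyers demand (158 - 151)/6 = 1.1667 while sellers would supply more, so the quantity traded is 1.1667 at price 151.
CS is the triangle under demand above 151: (1/2)(1.1667)(158 - 151) = 4.0833.

4.08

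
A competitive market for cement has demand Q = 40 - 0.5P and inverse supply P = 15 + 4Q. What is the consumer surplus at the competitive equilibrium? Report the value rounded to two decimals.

Rewriting demand in inverse form: P = 80 - 2Q.
Equilibrium: 80 - 2Q = 15 + 4Q, so Q* = 10.8333 and P* = 58.3333.
Consumer surplus is the triangle under demand above P*: (1/2)(10.8333)(80 - 58.3333) = (1/2)(10.8333)(21.6667) = 117.3611.

117.36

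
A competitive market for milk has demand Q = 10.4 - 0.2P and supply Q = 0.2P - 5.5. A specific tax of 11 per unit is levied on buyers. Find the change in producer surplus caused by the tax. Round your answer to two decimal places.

Rewriting demand in inverse form: P = 52 - 5Q.
Rewriting supply in inverse form: P = 27.5 + 5Q.
Without the tax, 52 - 5Q = 27.5 + 5Q so Q* = 2.45 and P* = 39.75.
A tax on buyers shifts demand down by 11: (52 - 11) - 5Q = 27.5 + 5Q, so Q_t = 1.35. Buyers pay P_b = 45.25; sellers receive P_s = P_b - 11 = 34.25.
Producers lose the trapezoid between P_s and P* out to Q_t plus the triangle from Q_t to Q*: change in PS = 4.5563 - 15.0062 = -10.45.

-10.45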